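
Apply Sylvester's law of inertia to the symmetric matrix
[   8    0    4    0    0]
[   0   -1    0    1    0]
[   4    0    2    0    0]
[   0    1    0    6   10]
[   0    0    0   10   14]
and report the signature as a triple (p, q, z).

Answer: (2, 2, 1)

Derivation:
step 0: pivot 8 → sign +
step 1: pivot -1 → sign −
step 2: pivot 7 → sign +
step 3: pivot -2/7 → sign −
step 4: row/col 4 already zero → sign 0
signature = (2, 2, 1)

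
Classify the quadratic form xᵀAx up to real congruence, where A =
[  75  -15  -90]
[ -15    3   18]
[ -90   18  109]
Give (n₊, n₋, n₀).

step 0: pivot 75 → sign +
step 1: pivot 1 → sign +
step 2: row/col 2 already zero → sign 0
signature = (2, 0, 1)

Answer: (2, 0, 1)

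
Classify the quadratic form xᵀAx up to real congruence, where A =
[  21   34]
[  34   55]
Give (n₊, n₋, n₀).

step 0: pivot 21 → sign +
step 1: pivot -1/21 → sign −
signature = (1, 1, 0)

Answer: (1, 1, 0)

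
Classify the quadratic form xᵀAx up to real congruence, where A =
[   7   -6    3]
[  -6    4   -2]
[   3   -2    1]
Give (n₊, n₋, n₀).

Answer: (1, 1, 1)

Derivation:
step 0: pivot 7 → sign +
step 1: pivot -8/7 → sign −
step 2: row/col 2 already zero → sign 0
signature = (1, 1, 1)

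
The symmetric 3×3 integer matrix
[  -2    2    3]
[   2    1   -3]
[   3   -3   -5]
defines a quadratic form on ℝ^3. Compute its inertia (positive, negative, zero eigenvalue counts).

Answer: (1, 2, 0)

Derivation:
step 0: pivot -2 → sign −
step 1: pivot 3 → sign +
step 2: pivot -1/2 → sign −
signature = (1, 2, 0)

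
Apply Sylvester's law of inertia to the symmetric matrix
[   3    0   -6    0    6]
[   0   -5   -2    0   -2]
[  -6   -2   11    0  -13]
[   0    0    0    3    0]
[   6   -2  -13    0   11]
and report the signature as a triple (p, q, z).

step 0: pivot 3 → sign +
step 1: pivot -5 → sign −
step 2: pivot -1/5 → sign −
step 3: pivot 3 → sign +
step 4: row/col 4 already zero → sign 0
signature = (2, 2, 1)

Answer: (2, 2, 1)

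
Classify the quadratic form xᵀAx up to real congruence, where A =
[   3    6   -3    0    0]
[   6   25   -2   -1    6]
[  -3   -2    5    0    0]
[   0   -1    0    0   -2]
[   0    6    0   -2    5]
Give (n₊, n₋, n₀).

Answer: (4, 1, 0)

Derivation:
step 0: pivot 3 → sign +
step 1: pivot 13 → sign +
step 2: pivot 10/13 → sign +
step 3: pivot -1/5 → sign −
step 4: pivot 1 → sign +
signature = (4, 1, 0)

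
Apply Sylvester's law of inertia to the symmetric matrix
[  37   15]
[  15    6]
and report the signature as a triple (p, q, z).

step 0: pivot 37 → sign +
step 1: pivot -3/37 → sign −
signature = (1, 1, 0)

Answer: (1, 1, 0)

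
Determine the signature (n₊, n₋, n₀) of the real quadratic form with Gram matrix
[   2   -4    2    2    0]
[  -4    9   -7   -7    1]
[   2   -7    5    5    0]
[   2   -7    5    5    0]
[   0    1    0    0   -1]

Answer: (2, 2, 1)

Derivation:
step 0: pivot 2 → sign +
step 1: pivot 1 → sign +
step 2: pivot -6 → sign −
step 3: pivot -1/2 → sign −
step 4: row/col 4 already zero → sign 0
signature = (2, 2, 1)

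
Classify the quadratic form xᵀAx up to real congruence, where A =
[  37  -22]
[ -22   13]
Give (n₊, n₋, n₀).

Answer: (1, 1, 0)

Derivation:
step 0: pivot 37 → sign +
step 1: pivot -3/37 → sign −
signature = (1, 1, 0)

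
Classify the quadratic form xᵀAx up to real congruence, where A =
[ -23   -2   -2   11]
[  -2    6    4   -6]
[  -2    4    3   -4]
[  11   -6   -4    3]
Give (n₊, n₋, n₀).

Answer: (3, 1, 0)

Derivation:
step 0: pivot -23 → sign −
step 1: pivot 142/23 → sign +
step 2: pivot 25/71 → sign +
step 3: pivot 6/25 → sign +
signature = (3, 1, 0)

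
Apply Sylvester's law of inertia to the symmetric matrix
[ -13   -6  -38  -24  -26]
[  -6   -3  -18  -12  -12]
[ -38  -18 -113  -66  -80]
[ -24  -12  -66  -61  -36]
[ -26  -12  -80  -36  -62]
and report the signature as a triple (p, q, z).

Answer: (1, 4, 0)

Derivation:
step 0: pivot -13 → sign −
step 1: pivot -3/13 → sign −
step 2: pivot -1 → sign −
step 3: pivot 23 → sign +
step 4: pivot -6/23 → sign −
signature = (1, 4, 0)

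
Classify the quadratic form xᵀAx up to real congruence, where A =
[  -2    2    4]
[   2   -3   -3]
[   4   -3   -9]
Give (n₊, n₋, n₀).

Answer: (0, 2, 1)

Derivation:
step 0: pivot -2 → sign −
step 1: pivot -1 → sign −
step 2: row/col 2 already zero → sign 0
signature = (0, 2, 1)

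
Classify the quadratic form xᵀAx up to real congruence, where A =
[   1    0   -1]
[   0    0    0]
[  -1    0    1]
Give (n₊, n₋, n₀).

step 0: pivot 1 → sign +
step 1: row/col 1 already zero → sign 0
step 2: row/col 2 already zero → sign 0
signature = (1, 0, 2)

Answer: (1, 0, 2)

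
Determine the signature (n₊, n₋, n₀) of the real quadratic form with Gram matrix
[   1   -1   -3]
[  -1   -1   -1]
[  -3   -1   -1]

Answer: (1, 2, 0)

Derivation:
step 0: pivot 1 → sign +
step 1: pivot -2 → sign −
step 2: pivot -2 → sign −
signature = (1, 2, 0)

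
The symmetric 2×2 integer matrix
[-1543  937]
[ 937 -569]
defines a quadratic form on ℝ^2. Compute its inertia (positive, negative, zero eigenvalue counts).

Answer: (1, 1, 0)

Derivation:
step 0: pivot -1543 → sign −
step 1: pivot 2/1543 → sign +
signature = (1, 1, 0)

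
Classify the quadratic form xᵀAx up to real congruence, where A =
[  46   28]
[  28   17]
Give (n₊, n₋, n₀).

step 0: pivot 46 → sign +
step 1: pivot -1/23 → sign −
signature = (1, 1, 0)

Answer: (1, 1, 0)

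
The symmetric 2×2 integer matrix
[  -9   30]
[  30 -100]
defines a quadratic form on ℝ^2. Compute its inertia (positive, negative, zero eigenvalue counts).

Answer: (0, 1, 1)

Derivation:
step 0: pivot -9 → sign −
step 1: row/col 1 already zero → sign 0
signature = (0, 1, 1)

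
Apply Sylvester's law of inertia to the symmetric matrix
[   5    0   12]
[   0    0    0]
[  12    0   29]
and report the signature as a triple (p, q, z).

step 0: pivot 5 → sign +
step 1: pivot 1/5 → sign +
step 2: row/col 2 already zero → sign 0
signature = (2, 0, 1)

Answer: (2, 0, 1)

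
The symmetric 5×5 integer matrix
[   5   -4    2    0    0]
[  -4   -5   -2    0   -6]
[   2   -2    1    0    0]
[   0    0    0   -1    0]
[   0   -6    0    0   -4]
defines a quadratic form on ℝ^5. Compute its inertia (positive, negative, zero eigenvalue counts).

Answer: (2, 2, 1)

Derivation:
step 0: pivot 5 → sign +
step 1: pivot -41/5 → sign −
step 2: pivot 9/41 → sign +
step 3: pivot -1 → sign −
step 4: row/col 4 already zero → sign 0
signature = (2, 2, 1)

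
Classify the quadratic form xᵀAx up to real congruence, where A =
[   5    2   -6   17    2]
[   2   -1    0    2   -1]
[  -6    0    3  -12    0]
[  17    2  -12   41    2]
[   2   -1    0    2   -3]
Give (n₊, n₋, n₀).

Answer: (1, 3, 1)

Derivation:
step 0: pivot 5 → sign +
step 1: pivot -9/5 → sign −
step 2: pivot -1 → sign −
step 3: pivot -2 → sign −
step 4: row/col 4 already zero → sign 0
signature = (1, 3, 1)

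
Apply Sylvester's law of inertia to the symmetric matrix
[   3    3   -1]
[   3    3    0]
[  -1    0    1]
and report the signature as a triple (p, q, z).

Answer: (2, 1, 0)

Derivation:
step 0: pivot 3 → sign +
step 1: pivot 2/3 → sign +
step 2: pivot -3/2 → sign −
signature = (2, 1, 0)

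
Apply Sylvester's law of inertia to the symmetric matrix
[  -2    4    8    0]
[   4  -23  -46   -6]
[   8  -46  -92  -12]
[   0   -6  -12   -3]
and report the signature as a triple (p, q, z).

Answer: (0, 3, 1)

Derivation:
step 0: pivot -2 → sign −
step 1: pivot -15 → sign −
step 2: pivot -3/5 → sign −
step 3: row/col 3 already zero → sign 0
signature = (0, 3, 1)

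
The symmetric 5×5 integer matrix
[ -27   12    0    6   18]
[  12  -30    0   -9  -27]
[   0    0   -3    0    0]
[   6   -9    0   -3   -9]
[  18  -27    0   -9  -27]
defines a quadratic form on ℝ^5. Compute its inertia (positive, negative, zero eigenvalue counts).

step 0: pivot -27 → sign −
step 1: pivot -74/3 → sign −
step 2: pivot -3 → sign −
step 3: pivot -3/74 → sign −
step 4: row/col 4 already zero → sign 0
signature = (0, 4, 1)

Answer: (0, 4, 1)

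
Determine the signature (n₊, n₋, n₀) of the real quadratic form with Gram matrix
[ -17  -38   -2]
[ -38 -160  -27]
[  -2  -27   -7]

Answer: (0, 3, 0)

Derivation:
step 0: pivot -17 → sign −
step 1: pivot -1276/17 → sign −
step 2: pivot -3/1276 → sign −
signature = (0, 3, 0)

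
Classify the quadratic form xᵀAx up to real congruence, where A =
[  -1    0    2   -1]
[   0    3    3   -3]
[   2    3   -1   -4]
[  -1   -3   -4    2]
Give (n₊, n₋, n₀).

Answer: (2, 2, 0)

Derivation:
step 0: pivot -1 → sign −
step 1: pivot 3 → sign +
step 2: pivot -6 → sign −
step 3: pivot 3/2 → sign +
signature = (2, 2, 0)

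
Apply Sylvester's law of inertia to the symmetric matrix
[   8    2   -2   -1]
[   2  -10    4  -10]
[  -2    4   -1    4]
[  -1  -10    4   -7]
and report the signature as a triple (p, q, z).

step 0: pivot 8 → sign +
step 1: pivot -21/2 → sign −
step 2: pivot 3/7 → sign +
step 3: pivot 3/2 → sign +
signature = (3, 1, 0)

Answer: (3, 1, 0)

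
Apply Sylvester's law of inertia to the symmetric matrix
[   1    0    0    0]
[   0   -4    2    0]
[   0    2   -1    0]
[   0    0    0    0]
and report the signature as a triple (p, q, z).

Answer: (1, 1, 2)

Derivation:
step 0: pivot 1 → sign +
step 1: pivot -4 → sign −
step 2: row/col 2 already zero → sign 0
step 3: row/col 3 already zero → sign 0
signature = (1, 1, 2)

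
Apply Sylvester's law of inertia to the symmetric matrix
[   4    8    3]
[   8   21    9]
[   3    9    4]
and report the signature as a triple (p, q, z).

step 0: pivot 4 → sign +
step 1: pivot 5 → sign +
step 2: pivot -1/20 → sign −
signature = (2, 1, 0)

Answer: (2, 1, 0)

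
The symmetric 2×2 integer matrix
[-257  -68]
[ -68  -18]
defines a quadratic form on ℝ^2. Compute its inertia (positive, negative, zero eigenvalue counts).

Answer: (0, 2, 0)

Derivation:
step 0: pivot -257 → sign −
step 1: pivot -2/257 → sign −
signature = (0, 2, 0)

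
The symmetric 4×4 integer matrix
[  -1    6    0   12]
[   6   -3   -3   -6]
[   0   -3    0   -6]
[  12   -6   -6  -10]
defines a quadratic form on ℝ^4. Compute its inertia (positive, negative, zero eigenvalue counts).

step 0: pivot -1 → sign −
step 1: pivot 33 → sign +
step 2: pivot -3/11 → sign −
step 3: pivot 2 → sign +
signature = (2, 2, 0)

Answer: (2, 2, 0)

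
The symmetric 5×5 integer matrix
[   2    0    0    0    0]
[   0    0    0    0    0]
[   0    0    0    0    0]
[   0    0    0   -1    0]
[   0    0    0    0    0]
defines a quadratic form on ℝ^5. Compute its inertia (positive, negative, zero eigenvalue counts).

Answer: (1, 1, 3)

Derivation:
step 0: pivot 2 → sign +
step 1: pivot -1 → sign −
step 2: row/col 2 already zero → sign 0
step 3: row/col 3 already zero → sign 0
step 4: row/col 4 already zero → sign 0
signature = (1, 1, 3)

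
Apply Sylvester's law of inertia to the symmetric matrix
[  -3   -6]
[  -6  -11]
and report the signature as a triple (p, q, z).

step 0: pivot -3 → sign −
step 1: pivot 1 → sign +
signature = (1, 1, 0)

Answer: (1, 1, 0)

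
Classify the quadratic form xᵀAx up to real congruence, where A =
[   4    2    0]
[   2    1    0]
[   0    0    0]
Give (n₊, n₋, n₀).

step 0: pivot 4 → sign +
step 1: row/col 1 already zero → sign 0
step 2: row/col 2 already zero → sign 0
signature = (1, 0, 2)

Answer: (1, 0, 2)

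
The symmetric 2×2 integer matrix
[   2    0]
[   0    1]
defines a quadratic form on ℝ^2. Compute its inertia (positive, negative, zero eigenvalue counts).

step 0: pivot 2 → sign +
step 1: pivot 1 → sign +
signature = (2, 0, 0)

Answer: (2, 0, 0)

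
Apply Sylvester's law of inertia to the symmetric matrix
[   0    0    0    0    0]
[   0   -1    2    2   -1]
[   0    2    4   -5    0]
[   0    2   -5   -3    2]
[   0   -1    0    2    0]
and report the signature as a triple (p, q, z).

step 0: pivot -1 → sign −
step 1: pivot 8 → sign +
step 2: pivot 7/8 → sign +
step 3: pivot 3/7 → sign +
step 4: row/col 4 already zero → sign 0
signature = (3, 1, 1)

Answer: (3, 1, 1)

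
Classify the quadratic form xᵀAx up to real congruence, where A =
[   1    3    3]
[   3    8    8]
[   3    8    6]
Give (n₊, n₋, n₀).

Answer: (1, 2, 0)

Derivation:
step 0: pivot 1 → sign +
step 1: pivot -1 → sign −
step 2: pivot -2 → sign −
signature = (1, 2, 0)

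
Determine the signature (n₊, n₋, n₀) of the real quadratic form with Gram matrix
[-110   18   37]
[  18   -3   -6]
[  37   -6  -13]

step 0: pivot -110 → sign −
step 1: pivot -3/55 → sign −
step 2: pivot -1/2 → sign −
signature = (0, 3, 0)

Answer: (0, 3, 0)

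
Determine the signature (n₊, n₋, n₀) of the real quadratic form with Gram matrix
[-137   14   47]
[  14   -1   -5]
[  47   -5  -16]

Answer: (2, 1, 0)

Derivation:
step 0: pivot -137 → sign −
step 1: pivot 59/137 → sign +
step 2: pivot 2/59 → sign +
signature = (2, 1, 0)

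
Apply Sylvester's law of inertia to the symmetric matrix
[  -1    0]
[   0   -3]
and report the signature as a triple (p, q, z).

Answer: (0, 2, 0)

Derivation:
step 0: pivot -1 → sign −
step 1: pivot -3 → sign −
signature = (0, 2, 0)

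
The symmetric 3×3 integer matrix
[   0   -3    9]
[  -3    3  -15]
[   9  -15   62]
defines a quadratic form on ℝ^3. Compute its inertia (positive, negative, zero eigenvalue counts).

Answer: (1, 2, 0)

Derivation:
step 0: pivot 3 → sign +
step 1: pivot -3 → sign −
step 2: pivot -1 → sign −
signature = (1, 2, 0)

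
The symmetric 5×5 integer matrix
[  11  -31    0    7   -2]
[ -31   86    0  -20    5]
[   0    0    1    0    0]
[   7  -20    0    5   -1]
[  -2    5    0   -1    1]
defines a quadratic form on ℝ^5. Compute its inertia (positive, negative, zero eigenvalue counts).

Answer: (4, 1, 0)

Derivation:
step 0: pivot 11 → sign +
step 1: pivot -15/11 → sign −
step 2: pivot 1 → sign +
step 3: pivot 3/5 → sign +
step 4: pivot 2/3 → sign +
signature = (4, 1, 0)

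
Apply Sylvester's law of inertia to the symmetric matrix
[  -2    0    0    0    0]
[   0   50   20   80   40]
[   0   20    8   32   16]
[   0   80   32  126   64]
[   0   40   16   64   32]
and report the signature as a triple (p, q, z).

step 0: pivot -2 → sign −
step 1: pivot 50 → sign +
step 2: pivot -2 → sign −
step 3: row/col 3 already zero → sign 0
step 4: row/col 4 already zero → sign 0
signature = (1, 2, 2)

Answer: (1, 2, 2)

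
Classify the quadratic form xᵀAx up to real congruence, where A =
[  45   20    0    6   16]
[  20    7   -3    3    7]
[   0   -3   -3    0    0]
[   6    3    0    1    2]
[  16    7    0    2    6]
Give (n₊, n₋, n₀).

Answer: (4, 1, 0)

Derivation:
step 0: pivot 45 → sign +
step 1: pivot -17/9 → sign −
step 2: pivot 30/17 → sign +
step 3: pivot 1/10 → sign +
step 4: pivot 1/5 → sign +
signature = (4, 1, 0)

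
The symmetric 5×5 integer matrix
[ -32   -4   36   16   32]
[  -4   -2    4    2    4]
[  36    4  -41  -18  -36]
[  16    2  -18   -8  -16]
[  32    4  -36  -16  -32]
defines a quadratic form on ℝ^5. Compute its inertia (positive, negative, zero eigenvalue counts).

Answer: (0, 3, 2)

Derivation:
step 0: pivot -32 → sign −
step 1: pivot -3/2 → sign −
step 2: pivot -1/3 → sign −
step 3: row/col 3 already zero → sign 0
step 4: row/col 4 already zero → sign 0
signature = (0, 3, 2)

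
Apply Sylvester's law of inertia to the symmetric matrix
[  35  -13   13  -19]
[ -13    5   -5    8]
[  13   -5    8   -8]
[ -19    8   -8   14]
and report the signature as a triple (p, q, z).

Answer: (3, 1, 0)

Derivation:
step 0: pivot 35 → sign +
step 1: pivot 6/35 → sign +
step 2: pivot 3 → sign +
step 3: pivot -3/2 → sign −
signature = (3, 1, 0)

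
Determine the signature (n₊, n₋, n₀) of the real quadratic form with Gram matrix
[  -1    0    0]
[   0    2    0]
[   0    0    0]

Answer: (1, 1, 1)

Derivation:
step 0: pivot -1 → sign −
step 1: pivot 2 → sign +
step 2: row/col 2 already zero → sign 0
signature = (1, 1, 1)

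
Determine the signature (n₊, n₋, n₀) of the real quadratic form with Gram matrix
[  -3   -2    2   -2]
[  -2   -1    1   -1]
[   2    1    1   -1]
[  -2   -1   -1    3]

Answer: (3, 1, 0)

Derivation:
step 0: pivot -3 → sign −
step 1: pivot 1/3 → sign +
step 2: pivot 2 → sign +
step 3: pivot 2 → sign +
signature = (3, 1, 0)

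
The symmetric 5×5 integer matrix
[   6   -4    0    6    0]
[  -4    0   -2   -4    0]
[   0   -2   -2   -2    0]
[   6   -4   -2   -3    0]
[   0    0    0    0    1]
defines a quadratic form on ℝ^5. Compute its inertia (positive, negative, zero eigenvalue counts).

Answer: (2, 3, 0)

Derivation:
step 0: pivot 6 → sign +
step 1: pivot -8/3 → sign −
step 2: pivot -1/2 → sign −
step 3: pivot -1 → sign −
step 4: pivot 1 → sign +
signature = (2, 3, 0)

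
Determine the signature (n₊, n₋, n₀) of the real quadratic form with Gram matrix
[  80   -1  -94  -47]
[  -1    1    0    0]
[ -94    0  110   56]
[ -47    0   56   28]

step 0: pivot 80 → sign +
step 1: pivot 79/80 → sign +
step 2: pivot -146/79 → sign −
step 3: pivot 3/73 → sign +
signature = (3, 1, 0)

Answer: (3, 1, 0)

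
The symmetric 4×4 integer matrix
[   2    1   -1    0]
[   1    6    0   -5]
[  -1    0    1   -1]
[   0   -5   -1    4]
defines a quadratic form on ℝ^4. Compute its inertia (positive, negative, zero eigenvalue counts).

step 0: pivot 2 → sign +
step 1: pivot 11/2 → sign +
step 2: pivot 5/11 → sign +
step 3: pivot -6/5 → sign −
signature = (3, 1, 0)

Answer: (3, 1, 0)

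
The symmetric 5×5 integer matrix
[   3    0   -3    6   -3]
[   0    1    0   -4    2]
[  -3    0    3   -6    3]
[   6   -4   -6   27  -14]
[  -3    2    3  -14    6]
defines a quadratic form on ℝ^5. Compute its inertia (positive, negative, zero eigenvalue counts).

step 0: pivot 3 → sign +
step 1: pivot 1 → sign +
step 2: pivot -1 → sign −
step 3: pivot -1 → sign −
step 4: row/col 4 already zero → sign 0
signature = (2, 2, 1)

Answer: (2, 2, 1)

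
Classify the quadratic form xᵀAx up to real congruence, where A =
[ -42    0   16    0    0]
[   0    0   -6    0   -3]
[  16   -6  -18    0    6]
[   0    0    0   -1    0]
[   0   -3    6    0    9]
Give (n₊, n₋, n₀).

step 0: pivot -42 → sign −
step 1: pivot -250/21 → sign −
step 2: pivot 378/125 → sign +
step 3: pivot -1 → sign −
step 4: pivot 1/42 → sign +
signature = (2, 3, 0)

Answer: (2, 3, 0)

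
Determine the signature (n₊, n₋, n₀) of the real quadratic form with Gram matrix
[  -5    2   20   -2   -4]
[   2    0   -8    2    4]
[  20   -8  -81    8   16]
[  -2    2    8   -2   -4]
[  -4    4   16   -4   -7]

step 0: pivot -5 → sign −
step 1: pivot 4/5 → sign +
step 2: pivot -1 → sign −
step 3: pivot -3 → sign −
step 4: pivot 1 → sign +
signature = (2, 3, 0)

Answer: (2, 3, 0)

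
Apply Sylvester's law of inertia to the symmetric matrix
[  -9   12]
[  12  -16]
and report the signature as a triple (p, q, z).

Answer: (0, 1, 1)

Derivation:
step 0: pivot -9 → sign −
step 1: row/col 1 already zero → sign 0
signature = (0, 1, 1)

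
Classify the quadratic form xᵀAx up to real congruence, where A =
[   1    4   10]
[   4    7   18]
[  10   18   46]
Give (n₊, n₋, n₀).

step 0: pivot 1 → sign +
step 1: pivot -9 → sign −
step 2: pivot -2/9 → sign −
signature = (1, 2, 0)

Answer: (1, 2, 0)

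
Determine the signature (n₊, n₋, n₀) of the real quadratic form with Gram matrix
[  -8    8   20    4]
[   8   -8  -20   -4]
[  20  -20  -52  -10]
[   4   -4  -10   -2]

step 0: pivot -8 → sign −
step 1: pivot -2 → sign −
step 2: row/col 2 already zero → sign 0
step 3: row/col 3 already zero → sign 0
signature = (0, 2, 2)

Answer: (0, 2, 2)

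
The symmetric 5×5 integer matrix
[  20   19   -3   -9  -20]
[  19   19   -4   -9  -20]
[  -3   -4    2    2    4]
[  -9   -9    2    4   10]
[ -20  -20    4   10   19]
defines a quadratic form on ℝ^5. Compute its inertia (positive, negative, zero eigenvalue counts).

Answer: (3, 2, 0)

Derivation:
step 0: pivot 20 → sign +
step 1: pivot 19/20 → sign +
step 2: pivot 3/19 → sign +
step 3: pivot -1/3 → sign −
step 4: pivot -1 → sign −
signature = (3, 2, 0)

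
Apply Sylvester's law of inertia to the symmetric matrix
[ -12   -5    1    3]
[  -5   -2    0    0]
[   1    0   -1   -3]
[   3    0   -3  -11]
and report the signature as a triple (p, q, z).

step 0: pivot -12 → sign −
step 1: pivot 1/12 → sign +
step 2: pivot -3 → sign −
step 3: pivot -2 → sign −
signature = (1, 3, 0)

Answer: (1, 3, 0)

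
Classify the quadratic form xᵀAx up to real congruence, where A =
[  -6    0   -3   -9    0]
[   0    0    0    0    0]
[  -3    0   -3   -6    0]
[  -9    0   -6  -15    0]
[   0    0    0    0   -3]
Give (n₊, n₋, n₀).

Answer: (0, 3, 2)

Derivation:
step 0: pivot -6 → sign −
step 1: pivot -3/2 → sign −
step 2: pivot -3 → sign −
step 3: row/col 3 already zero → sign 0
step 4: row/col 4 already zero → sign 0
signature = (0, 3, 2)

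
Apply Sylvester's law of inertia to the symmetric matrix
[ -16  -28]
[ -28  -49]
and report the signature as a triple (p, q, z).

step 0: pivot -16 → sign −
step 1: row/col 1 already zero → sign 0
signature = (0, 1, 1)

Answer: (0, 1, 1)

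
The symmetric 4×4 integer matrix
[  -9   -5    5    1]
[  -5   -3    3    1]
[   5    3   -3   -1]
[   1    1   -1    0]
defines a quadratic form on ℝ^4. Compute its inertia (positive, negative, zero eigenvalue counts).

step 0: pivot -9 → sign −
step 1: pivot -2/9 → sign −
step 2: pivot 1 → sign +
step 3: row/col 3 already zero → sign 0
signature = (1, 2, 1)

Answer: (1, 2, 1)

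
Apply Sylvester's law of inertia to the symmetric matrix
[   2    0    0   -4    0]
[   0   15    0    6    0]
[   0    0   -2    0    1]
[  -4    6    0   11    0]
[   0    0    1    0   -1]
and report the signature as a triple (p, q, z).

step 0: pivot 2 → sign +
step 1: pivot 15 → sign +
step 2: pivot -2 → sign −
step 3: pivot 3/5 → sign +
step 4: pivot -1/2 → sign −
signature = (3, 2, 0)

Answer: (3, 2, 0)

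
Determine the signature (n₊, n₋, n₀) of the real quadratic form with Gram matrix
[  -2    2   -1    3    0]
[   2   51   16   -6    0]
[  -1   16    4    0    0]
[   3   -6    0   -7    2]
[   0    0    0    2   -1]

step 0: pivot -2 → sign −
step 1: pivot 53 → sign +
step 2: pivot 27/106 → sign +
step 3: pivot -13/3 → sign −
step 4: pivot -1/13 → sign −
signature = (2, 3, 0)

Answer: (2, 3, 0)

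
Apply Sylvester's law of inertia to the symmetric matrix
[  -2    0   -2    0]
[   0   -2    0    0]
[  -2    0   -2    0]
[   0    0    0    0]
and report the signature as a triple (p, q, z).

step 0: pivot -2 → sign −
step 1: pivot -2 → sign −
step 2: row/col 2 already zero → sign 0
step 3: row/col 3 already zero → sign 0
signature = (0, 2, 2)

Answer: (0, 2, 2)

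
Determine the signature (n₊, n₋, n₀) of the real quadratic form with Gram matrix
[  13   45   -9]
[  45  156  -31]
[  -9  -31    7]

step 0: pivot 13 → sign +
step 1: pivot 3/13 → sign +
step 2: pivot 2/3 → sign +
signature = (3, 0, 0)

Answer: (3, 0, 0)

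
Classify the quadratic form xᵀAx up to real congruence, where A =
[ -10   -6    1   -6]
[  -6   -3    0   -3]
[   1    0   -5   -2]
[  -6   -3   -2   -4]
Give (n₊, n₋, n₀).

Answer: (1, 3, 0)

Derivation:
step 0: pivot -10 → sign −
step 1: pivot 3/5 → sign +
step 2: pivot -11/2 → sign −
step 3: pivot -3/11 → sign −
signature = (1, 3, 0)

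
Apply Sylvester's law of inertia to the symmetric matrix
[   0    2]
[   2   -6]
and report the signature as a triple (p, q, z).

Answer: (1, 1, 0)

Derivation:
step 0: pivot -6 → sign −
step 1: pivot 2/3 → sign +
signature = (1, 1, 0)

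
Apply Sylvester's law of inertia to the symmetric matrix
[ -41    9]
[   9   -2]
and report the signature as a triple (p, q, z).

Answer: (0, 2, 0)

Derivation:
step 0: pivot -41 → sign −
step 1: pivot -1/41 → sign −
signature = (0, 2, 0)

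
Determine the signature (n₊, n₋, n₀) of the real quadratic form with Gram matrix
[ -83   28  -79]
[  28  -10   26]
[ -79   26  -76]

step 0: pivot -83 → sign −
step 1: pivot -46/83 → sign −
step 2: pivot -1/23 → sign −
signature = (0, 3, 0)

Answer: (0, 3, 0)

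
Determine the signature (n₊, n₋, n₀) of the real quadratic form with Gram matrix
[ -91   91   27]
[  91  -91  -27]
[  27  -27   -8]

Answer: (1, 1, 1)

Derivation:
step 0: pivot -91 → sign −
step 1: pivot 1/91 → sign +
step 2: row/col 2 already zero → sign 0
signature = (1, 1, 1)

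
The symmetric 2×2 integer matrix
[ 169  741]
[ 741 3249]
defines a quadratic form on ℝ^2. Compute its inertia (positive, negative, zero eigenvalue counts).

Answer: (1, 0, 1)

Derivation:
step 0: pivot 169 → sign +
step 1: row/col 1 already zero → sign 0
signature = (1, 0, 1)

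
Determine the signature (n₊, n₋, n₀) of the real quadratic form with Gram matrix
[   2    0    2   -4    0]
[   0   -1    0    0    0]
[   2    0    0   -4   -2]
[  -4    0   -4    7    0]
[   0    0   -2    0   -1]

step 0: pivot 2 → sign +
step 1: pivot -1 → sign −
step 2: pivot -2 → sign −
step 3: pivot -1 → sign −
step 4: pivot 1 → sign +
signature = (2, 3, 0)

Answer: (2, 3, 0)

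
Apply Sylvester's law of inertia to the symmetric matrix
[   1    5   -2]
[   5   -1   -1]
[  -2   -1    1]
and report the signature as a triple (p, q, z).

Answer: (2, 1, 0)

Derivation:
step 0: pivot 1 → sign +
step 1: pivot -26 → sign −
step 2: pivot 3/26 → sign +
signature = (2, 1, 0)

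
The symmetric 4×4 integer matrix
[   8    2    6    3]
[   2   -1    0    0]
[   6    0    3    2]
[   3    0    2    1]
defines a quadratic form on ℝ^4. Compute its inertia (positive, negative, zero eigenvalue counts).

Answer: (2, 2, 0)

Derivation:
step 0: pivot 8 → sign +
step 1: pivot -3/2 → sign −
step 2: pivot 1/4 → sign +
step 3: pivot -1 → sign −
signature = (2, 2, 0)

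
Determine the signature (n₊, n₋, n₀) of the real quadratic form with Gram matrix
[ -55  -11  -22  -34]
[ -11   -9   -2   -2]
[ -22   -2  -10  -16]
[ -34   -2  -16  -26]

Answer: (0, 4, 0)

Derivation:
step 0: pivot -55 → sign −
step 1: pivot -34/5 → sign −
step 2: pivot -6/17 → sign −
step 3: pivot -2/11 → sign −
signature = (0, 4, 0)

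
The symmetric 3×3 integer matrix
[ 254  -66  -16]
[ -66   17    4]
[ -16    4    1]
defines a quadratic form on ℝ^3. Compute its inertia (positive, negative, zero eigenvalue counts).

Answer: (2, 1, 0)

Derivation:
step 0: pivot 254 → sign +
step 1: pivot -19/127 → sign −
step 2: pivot 3/19 → sign +
signature = (2, 1, 0)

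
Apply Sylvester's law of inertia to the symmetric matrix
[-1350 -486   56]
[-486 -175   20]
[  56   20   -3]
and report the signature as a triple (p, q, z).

Answer: (0, 3, 0)

Derivation:
step 0: pivot -1350 → sign −
step 1: pivot -1/25 → sign −
step 2: pivot -1/27 → sign −
signature = (0, 3, 0)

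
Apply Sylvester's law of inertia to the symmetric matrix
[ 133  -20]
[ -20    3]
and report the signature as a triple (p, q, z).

Answer: (1, 1, 0)

Derivation:
step 0: pivot 133 → sign +
step 1: pivot -1/133 → sign −
signature = (1, 1, 0)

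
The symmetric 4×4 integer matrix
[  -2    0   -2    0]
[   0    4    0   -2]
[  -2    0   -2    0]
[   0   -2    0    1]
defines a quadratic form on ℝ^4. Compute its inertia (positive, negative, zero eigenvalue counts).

Answer: (1, 1, 2)

Derivation:
step 0: pivot -2 → sign −
step 1: pivot 4 → sign +
step 2: row/col 2 already zero → sign 0
step 3: row/col 3 already zero → sign 0
signature = (1, 1, 2)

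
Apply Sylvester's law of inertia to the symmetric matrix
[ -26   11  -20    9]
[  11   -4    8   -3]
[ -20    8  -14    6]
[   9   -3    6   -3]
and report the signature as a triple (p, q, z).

Answer: (2, 2, 0)

Derivation:
step 0: pivot -26 → sign −
step 1: pivot 17/26 → sign +
step 2: pivot 18/17 → sign +
step 3: pivot -1 → sign −
signature = (2, 2, 0)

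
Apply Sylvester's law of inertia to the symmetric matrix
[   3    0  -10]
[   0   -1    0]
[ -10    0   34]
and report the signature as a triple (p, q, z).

Answer: (2, 1, 0)

Derivation:
step 0: pivot 3 → sign +
step 1: pivot -1 → sign −
step 2: pivot 2/3 → sign +
signature = (2, 1, 0)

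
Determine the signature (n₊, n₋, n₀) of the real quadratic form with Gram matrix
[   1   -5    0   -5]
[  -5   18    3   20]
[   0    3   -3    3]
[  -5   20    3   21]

Answer: (1, 2, 1)

Derivation:
step 0: pivot 1 → sign +
step 1: pivot -7 → sign −
step 2: pivot -12/7 → sign −
step 3: row/col 3 already zero → sign 0
signature = (1, 2, 1)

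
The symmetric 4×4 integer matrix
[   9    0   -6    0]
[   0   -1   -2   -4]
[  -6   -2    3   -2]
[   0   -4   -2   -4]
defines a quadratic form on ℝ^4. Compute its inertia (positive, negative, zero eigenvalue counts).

Answer: (2, 1, 1)

Derivation:
step 0: pivot 9 → sign +
step 1: pivot -1 → sign −
step 2: pivot 3 → sign +
step 3: row/col 3 already zero → sign 0
signature = (2, 1, 1)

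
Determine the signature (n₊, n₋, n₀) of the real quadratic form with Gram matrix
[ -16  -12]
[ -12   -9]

step 0: pivot -16 → sign −
step 1: row/col 1 already zero → sign 0
signature = (0, 1, 1)

Answer: (0, 1, 1)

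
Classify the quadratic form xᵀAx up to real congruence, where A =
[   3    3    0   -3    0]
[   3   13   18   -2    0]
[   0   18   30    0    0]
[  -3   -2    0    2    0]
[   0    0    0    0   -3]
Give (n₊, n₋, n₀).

Answer: (3, 2, 0)

Derivation:
step 0: pivot 3 → sign +
step 1: pivot 10 → sign +
step 2: pivot -12/5 → sign −
step 3: pivot 1/4 → sign +
step 4: pivot -3 → sign −
signature = (3, 2, 0)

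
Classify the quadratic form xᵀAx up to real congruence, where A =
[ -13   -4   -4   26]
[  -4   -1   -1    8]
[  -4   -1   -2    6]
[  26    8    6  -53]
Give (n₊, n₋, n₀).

step 0: pivot -13 → sign −
step 1: pivot 3/13 → sign +
step 2: pivot -1 → sign −
step 3: pivot 3 → sign +
signature = (2, 2, 0)

Answer: (2, 2, 0)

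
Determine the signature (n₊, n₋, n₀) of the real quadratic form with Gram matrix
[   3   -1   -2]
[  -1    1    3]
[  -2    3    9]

step 0: pivot 3 → sign +
step 1: pivot 2/3 → sign +
step 2: pivot -1/2 → sign −
signature = (2, 1, 0)

Answer: (2, 1, 0)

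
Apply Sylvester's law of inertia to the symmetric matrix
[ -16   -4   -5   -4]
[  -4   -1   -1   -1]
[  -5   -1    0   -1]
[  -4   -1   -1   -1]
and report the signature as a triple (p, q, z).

Answer: (1, 2, 1)

Derivation:
step 0: pivot -16 → sign −
step 1: pivot 25/16 → sign +
step 2: pivot -1/25 → sign −
step 3: row/col 3 already zero → sign 0
signature = (1, 2, 1)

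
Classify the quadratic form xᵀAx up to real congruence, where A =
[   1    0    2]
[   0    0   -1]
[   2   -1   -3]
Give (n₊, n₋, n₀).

Answer: (2, 1, 0)

Derivation:
step 0: pivot 1 → sign +
step 1: pivot -7 → sign −
step 2: pivot 1/7 → sign +
signature = (2, 1, 0)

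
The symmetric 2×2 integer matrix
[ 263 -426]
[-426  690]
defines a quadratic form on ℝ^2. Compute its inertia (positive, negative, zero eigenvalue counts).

step 0: pivot 263 → sign +
step 1: pivot -6/263 → sign −
signature = (1, 1, 0)

Answer: (1, 1, 0)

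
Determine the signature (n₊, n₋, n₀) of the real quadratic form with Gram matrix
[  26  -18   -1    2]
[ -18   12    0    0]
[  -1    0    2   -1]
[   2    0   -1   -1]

Answer: (2, 1, 1)

Derivation:
step 0: pivot 26 → sign +
step 1: pivot -6/13 → sign −
step 2: pivot 3 → sign +
step 3: row/col 3 already zero → sign 0
signature = (2, 1, 1)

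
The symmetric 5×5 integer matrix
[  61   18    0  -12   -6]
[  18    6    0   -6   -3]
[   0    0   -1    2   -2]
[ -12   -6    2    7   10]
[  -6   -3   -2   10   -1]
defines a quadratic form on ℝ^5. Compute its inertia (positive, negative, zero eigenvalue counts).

step 0: pivot 61 → sign +
step 1: pivot 42/61 → sign +
step 2: pivot -1 → sign −
step 3: pivot -1/7 → sign −
step 4: pivot 3/2 → sign +
signature = (3, 2, 0)

Answer: (3, 2, 0)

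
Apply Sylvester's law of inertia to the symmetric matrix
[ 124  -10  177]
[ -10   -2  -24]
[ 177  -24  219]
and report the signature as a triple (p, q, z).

Answer: (2, 1, 0)

Derivation:
step 0: pivot 124 → sign +
step 1: pivot -87/31 → sign −
step 2: pivot 3/58 → sign +
signature = (2, 1, 0)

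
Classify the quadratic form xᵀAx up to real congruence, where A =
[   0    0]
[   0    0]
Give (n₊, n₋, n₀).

Answer: (0, 0, 2)

Derivation:
step 0: row/col 0 already zero → sign 0
step 1: row/col 1 already zero → sign 0
signature = (0, 0, 2)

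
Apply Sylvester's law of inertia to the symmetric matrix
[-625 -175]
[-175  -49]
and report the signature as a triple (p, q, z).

Answer: (0, 1, 1)

Derivation:
step 0: pivot -625 → sign −
step 1: row/col 1 already zero → sign 0
signature = (0, 1, 1)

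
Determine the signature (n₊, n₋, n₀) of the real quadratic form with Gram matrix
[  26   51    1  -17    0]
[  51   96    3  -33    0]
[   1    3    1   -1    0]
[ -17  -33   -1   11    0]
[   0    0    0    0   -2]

step 0: pivot 26 → sign +
step 1: pivot -105/26 → sign −
step 2: pivot 43/35 → sign +
step 3: pivot -6/43 → sign −
step 4: pivot -2 → sign −
signature = (2, 3, 0)

Answer: (2, 3, 0)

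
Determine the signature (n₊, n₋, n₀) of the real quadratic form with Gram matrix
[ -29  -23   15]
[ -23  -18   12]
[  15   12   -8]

step 0: pivot -29 → sign −
step 1: pivot 7/29 → sign +
step 2: pivot -2/7 → sign −
signature = (1, 2, 0)

Answer: (1, 2, 0)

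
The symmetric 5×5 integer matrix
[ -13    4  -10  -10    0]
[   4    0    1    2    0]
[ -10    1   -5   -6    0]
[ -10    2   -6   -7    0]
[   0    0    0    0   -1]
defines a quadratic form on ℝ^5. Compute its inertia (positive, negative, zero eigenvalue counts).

Answer: (1, 4, 0)

Derivation:
step 0: pivot -13 → sign −
step 1: pivot 16/13 → sign +
step 2: pivot -13/16 → sign −
step 3: pivot -3/13 → sign −
step 4: pivot -1 → sign −
signature = (1, 4, 0)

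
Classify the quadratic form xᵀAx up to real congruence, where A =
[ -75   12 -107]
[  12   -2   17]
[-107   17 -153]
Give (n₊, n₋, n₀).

step 0: pivot -75 → sign −
step 1: pivot -2/25 → sign −
step 2: pivot -1/6 → sign −
signature = (0, 3, 0)

Answer: (0, 3, 0)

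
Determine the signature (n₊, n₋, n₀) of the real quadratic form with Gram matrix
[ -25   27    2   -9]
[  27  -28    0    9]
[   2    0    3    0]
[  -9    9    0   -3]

Answer: (2, 2, 0)

Derivation:
step 0: pivot -25 → sign −
step 1: pivot 29/25 → sign +
step 2: pivot -25/29 → sign −
step 3: pivot 6/25 → sign +
signature = (2, 2, 0)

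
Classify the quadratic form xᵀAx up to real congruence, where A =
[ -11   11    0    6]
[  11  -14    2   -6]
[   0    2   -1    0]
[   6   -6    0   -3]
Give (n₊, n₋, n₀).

step 0: pivot -11 → sign −
step 1: pivot -3 → sign −
step 2: pivot 1/3 → sign +
step 3: pivot 3/11 → sign +
signature = (2, 2, 0)

Answer: (2, 2, 0)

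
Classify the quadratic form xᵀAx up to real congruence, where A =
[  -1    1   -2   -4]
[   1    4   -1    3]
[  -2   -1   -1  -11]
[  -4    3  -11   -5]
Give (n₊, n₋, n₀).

Answer: (2, 1, 1)

Derivation:
step 0: pivot -1 → sign −
step 1: pivot 5 → sign +
step 2: pivot 6/5 → sign +
step 3: row/col 3 already zero → sign 0
signature = (2, 1, 1)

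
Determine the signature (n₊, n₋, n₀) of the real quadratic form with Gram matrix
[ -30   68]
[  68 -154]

Answer: (1, 1, 0)

Derivation:
step 0: pivot -30 → sign −
step 1: pivot 2/15 → sign +
signature = (1, 1, 0)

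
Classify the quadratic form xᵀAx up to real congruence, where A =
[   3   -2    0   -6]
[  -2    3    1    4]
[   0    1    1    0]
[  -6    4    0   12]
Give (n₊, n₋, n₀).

step 0: pivot 3 → sign +
step 1: pivot 5/3 → sign +
step 2: pivot 2/5 → sign +
step 3: row/col 3 already zero → sign 0
signature = (3, 0, 1)

Answer: (3, 0, 1)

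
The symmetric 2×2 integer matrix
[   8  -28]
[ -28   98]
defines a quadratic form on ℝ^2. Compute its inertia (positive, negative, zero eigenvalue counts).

step 0: pivot 8 → sign +
step 1: row/col 1 already zero → sign 0
signature = (1, 0, 1)

Answer: (1, 0, 1)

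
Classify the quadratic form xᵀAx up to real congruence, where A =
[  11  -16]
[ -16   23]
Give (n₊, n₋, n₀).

Answer: (1, 1, 0)

Derivation:
step 0: pivot 11 → sign +
step 1: pivot -3/11 → sign −
signature = (1, 1, 0)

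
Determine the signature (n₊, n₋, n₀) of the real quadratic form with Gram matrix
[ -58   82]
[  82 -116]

step 0: pivot -58 → sign −
step 1: pivot -2/29 → sign −
signature = (0, 2, 0)

Answer: (0, 2, 0)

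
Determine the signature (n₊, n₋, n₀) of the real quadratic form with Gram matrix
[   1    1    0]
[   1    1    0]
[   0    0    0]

step 0: pivot 1 → sign +
step 1: row/col 1 already zero → sign 0
step 2: row/col 2 already zero → sign 0
signature = (1, 0, 2)

Answer: (1, 0, 2)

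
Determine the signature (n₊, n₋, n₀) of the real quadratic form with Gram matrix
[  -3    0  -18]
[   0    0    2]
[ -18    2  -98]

Answer: (1, 2, 0)

Derivation:
step 0: pivot -3 → sign −
step 1: pivot 10 → sign +
step 2: pivot -2/5 → sign −
signature = (1, 2, 0)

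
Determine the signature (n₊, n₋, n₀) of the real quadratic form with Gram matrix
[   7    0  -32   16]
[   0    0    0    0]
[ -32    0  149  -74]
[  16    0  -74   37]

Answer: (3, 0, 1)

Derivation:
step 0: pivot 7 → sign +
step 1: pivot 19/7 → sign +
step 2: pivot 3/19 → sign +
step 3: row/col 3 already zero → sign 0
signature = (3, 0, 1)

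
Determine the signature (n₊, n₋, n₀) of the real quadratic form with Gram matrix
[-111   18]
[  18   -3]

step 0: pivot -111 → sign −
step 1: pivot -3/37 → sign −
signature = (0, 2, 0)

Answer: (0, 2, 0)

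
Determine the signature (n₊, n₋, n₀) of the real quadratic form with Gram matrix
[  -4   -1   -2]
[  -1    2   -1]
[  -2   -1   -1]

step 0: pivot -4 → sign −
step 1: pivot 9/4 → sign +
step 2: pivot -1/9 → sign −
signature = (1, 2, 0)

Answer: (1, 2, 0)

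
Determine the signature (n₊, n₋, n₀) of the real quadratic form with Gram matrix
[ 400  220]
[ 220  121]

Answer: (1, 0, 1)

Derivation:
step 0: pivot 400 → sign +
step 1: row/col 1 already zero → sign 0
signature = (1, 0, 1)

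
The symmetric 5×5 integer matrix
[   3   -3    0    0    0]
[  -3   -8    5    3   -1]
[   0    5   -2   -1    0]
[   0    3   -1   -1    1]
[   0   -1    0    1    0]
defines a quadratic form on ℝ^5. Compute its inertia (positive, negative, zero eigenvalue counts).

step 0: pivot 3 → sign +
step 1: pivot -11 → sign −
step 2: pivot 3/11 → sign +
step 3: pivot -2/3 → sign −
step 4: pivot 2 → sign +
signature = (3, 2, 0)

Answer: (3, 2, 0)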